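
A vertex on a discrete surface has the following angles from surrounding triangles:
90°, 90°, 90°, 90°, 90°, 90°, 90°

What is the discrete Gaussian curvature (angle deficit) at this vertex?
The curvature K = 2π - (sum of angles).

Sum of angles = 630°. K = 360° - 630° = -270°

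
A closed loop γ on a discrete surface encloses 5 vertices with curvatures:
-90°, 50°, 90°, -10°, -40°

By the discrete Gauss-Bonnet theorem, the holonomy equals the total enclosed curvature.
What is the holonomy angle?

Holonomy = total enclosed curvature = (-90°) + 50° + 90° + (-10°) + (-40°) = 0°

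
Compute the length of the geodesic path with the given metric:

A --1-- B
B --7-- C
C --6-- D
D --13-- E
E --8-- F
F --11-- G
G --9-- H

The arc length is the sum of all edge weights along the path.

Arc length = 1 + 7 + 6 + 13 + 8 + 11 + 9 = 55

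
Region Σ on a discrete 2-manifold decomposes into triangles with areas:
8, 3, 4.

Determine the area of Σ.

8 + 3 + 4 = 15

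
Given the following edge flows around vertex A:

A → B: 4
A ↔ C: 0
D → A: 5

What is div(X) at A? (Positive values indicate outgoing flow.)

Divergence = sum of outgoing flows = 4 + 0 + (-5) = -1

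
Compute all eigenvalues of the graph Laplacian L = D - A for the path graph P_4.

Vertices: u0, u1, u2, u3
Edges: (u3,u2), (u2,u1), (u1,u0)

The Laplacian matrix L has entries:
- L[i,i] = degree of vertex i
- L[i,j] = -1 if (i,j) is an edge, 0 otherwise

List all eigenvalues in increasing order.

The path graph P_n has Laplacian eigenvalues λ_k = 2 − 2cos(kπ/n), k = 0, 1, …, n−1. Here n = 4:
k=0: 2 − 2cos(0) = 0.0; k=1: 2 − 2cos(π/4) = 0.5858; k=2: 2 − 2cos(π/2) = 2.0; k=3: 2 − 2cos(3π/4) = 3.4142.
Laplacian eigenvalues (increasing order): [0.0, 0.5858, 2.0, 3.4142]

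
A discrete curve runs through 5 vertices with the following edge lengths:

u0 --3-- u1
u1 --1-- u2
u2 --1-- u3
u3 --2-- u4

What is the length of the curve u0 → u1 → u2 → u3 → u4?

Arc length = 3 + 1 + 1 + 2 = 7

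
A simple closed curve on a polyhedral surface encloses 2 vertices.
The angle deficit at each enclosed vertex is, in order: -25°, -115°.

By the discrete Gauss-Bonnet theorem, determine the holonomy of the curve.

Holonomy = total enclosed curvature = (-25°) + (-115°) = -140°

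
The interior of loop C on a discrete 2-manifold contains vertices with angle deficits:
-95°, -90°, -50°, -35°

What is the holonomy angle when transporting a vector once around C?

Holonomy = total enclosed curvature = (-95°) + (-90°) + (-50°) + (-35°) = -270°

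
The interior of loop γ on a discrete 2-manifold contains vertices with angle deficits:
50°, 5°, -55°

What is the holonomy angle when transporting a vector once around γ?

Holonomy = total enclosed curvature = 50° + 5° + (-55°) = 0°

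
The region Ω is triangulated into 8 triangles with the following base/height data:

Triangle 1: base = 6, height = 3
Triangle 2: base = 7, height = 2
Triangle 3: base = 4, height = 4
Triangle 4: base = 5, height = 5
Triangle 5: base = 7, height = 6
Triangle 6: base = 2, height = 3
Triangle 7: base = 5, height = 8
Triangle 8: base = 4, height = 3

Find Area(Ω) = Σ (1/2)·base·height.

(1/2)×6×3 + (1/2)×7×2 + (1/2)×4×4 + (1/2)×5×5 + (1/2)×7×6 + (1/2)×2×3 + (1/2)×5×8 + (1/2)×4×3 = 86.5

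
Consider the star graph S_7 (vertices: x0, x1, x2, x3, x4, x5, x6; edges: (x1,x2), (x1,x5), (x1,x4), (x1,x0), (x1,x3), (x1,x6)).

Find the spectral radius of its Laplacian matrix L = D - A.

The star S_7 is the complete bipartite graph K_{1,6} (one hub of degree 6, 6 leaves of degree 1). The Laplacian spectrum of K_{p,q} is 0, p (multiplicity q−1), q (multiplicity p−1), p+q. With p = 1, q = 6: 0 once, 1 with multiplicity 5, and 7 once. (Check: trace L = sum of degrees = 12 = 5·1 + 7.)
Laplacian eigenvalues: [0.0, 1.0, 1.0, 1.0, 1.0, 1.0, 7.0]. Largest eigenvalue (spectral radius) = 7.0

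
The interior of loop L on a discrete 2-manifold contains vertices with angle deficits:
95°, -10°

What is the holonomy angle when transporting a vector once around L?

Holonomy = total enclosed curvature = 95° + (-10°) = 85°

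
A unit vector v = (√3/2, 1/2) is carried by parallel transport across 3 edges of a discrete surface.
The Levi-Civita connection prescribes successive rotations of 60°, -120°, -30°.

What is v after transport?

Total rotation: 60° + (-120°) + (-30°) = -90°. Final vector: (0.5000, -0.8660)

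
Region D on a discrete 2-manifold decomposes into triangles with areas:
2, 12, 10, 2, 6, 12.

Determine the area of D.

2 + 12 + 10 + 2 + 6 + 12 = 44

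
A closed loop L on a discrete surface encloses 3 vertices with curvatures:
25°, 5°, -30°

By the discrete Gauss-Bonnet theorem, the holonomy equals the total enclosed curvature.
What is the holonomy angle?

Holonomy = total enclosed curvature = 25° + 5° + (-30°) = 0°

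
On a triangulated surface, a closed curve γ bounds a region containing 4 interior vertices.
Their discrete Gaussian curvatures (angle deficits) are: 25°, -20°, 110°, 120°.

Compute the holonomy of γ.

Holonomy = total enclosed curvature = 25° + (-20°) + 110° + 120° = 235°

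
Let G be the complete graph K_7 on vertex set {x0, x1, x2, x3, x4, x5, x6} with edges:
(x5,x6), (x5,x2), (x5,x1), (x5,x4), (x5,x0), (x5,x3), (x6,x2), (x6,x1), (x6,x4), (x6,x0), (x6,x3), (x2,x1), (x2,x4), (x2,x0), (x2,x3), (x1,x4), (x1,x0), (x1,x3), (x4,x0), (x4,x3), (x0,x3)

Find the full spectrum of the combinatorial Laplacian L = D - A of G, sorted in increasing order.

For the complete graph K_n, L = nI − J (J = all-ones matrix). J has eigenvalues n (once, eigenvector 𝟙) and 0 (multiplicity n−1), so L has eigenvalues 0 (once) and n (multiplicity n−1). Here n = 7: eigenvalue 0 once and 7 with multiplicity 6.
Laplacian eigenvalues (increasing order): [0.0, 7.0, 7.0, 7.0, 7.0, 7.0, 7.0]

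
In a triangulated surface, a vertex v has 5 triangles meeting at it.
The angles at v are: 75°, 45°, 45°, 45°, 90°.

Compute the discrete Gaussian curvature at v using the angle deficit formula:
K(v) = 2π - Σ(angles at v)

Sum of angles = 300°. K = 360° - 300° = 60° = π/3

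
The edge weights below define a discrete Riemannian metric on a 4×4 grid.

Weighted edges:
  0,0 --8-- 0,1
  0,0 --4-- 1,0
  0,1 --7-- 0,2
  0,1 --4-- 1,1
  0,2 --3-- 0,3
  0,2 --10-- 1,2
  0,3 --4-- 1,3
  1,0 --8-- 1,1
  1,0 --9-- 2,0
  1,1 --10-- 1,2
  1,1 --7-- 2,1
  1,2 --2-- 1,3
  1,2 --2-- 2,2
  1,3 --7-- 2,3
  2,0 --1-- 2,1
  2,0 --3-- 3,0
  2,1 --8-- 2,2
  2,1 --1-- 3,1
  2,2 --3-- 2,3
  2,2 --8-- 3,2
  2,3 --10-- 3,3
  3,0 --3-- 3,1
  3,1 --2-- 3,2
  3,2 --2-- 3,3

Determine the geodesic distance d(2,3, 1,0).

Shortest path: 2,3 → 2,2 → 2,1 → 2,0 → 1,0, total weight = 21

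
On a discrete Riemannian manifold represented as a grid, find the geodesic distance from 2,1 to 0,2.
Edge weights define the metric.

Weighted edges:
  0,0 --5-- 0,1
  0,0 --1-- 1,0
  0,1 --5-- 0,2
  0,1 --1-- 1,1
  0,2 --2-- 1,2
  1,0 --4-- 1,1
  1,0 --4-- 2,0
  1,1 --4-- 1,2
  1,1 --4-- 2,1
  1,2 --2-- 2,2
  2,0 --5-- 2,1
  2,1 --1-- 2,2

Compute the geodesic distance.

Shortest path: 2,1 → 2,2 → 1,2 → 0,2, total weight = 5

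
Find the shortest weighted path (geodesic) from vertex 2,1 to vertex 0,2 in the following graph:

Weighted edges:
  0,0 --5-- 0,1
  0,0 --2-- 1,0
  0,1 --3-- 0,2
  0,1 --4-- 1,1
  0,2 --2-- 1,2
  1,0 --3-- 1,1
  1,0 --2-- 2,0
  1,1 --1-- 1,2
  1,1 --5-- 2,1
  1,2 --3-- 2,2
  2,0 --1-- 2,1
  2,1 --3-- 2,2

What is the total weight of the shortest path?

Shortest path: 2,1 → 2,2 → 1,2 → 0,2, total weight = 8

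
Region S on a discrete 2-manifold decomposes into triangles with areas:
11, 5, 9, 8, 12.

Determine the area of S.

11 + 5 + 9 + 8 + 12 = 45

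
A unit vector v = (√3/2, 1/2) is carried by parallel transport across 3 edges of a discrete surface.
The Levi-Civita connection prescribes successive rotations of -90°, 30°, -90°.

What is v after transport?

Total rotation: (-90°) + 30° + (-90°) = -150°. Final vector: (-0.5000, -0.8660)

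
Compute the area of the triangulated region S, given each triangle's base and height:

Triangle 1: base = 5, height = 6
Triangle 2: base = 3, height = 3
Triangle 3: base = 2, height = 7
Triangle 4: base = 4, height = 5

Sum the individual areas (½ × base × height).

(1/2)×5×6 + (1/2)×3×3 + (1/2)×2×7 + (1/2)×4×5 = 36.5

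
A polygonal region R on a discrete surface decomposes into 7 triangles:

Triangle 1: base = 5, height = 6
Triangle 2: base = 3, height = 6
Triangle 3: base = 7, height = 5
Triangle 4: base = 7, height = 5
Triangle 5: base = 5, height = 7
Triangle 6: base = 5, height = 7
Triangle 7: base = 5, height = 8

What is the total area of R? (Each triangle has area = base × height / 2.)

(1/2)×5×6 + (1/2)×3×6 + (1/2)×7×5 + (1/2)×7×5 + (1/2)×5×7 + (1/2)×5×7 + (1/2)×5×8 = 114.0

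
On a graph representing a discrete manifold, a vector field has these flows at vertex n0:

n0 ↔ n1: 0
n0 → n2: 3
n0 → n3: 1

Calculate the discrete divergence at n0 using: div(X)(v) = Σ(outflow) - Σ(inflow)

Divergence = sum of outgoing flows = 0 + 3 + 1 = 4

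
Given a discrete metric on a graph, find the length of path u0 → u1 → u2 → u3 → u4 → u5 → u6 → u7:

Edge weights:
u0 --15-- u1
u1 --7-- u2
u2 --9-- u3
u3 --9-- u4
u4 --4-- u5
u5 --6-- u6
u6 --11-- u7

Arc length = 15 + 7 + 9 + 9 + 4 + 6 + 11 = 61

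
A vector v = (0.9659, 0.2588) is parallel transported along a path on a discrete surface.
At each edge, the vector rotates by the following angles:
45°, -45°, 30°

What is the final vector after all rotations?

Total rotation: 45° + (-45°) + 30° = 30°. Final vector: (0.7071, 0.7071)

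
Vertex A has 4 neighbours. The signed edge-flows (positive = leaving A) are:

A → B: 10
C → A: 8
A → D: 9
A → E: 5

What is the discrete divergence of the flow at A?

Divergence = sum of outgoing flows = 10 + (-8) + 9 + 5 = 16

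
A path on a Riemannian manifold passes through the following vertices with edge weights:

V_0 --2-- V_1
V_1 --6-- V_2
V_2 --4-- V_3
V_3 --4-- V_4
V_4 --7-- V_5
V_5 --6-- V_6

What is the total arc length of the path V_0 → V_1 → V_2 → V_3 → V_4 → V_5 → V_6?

Arc length = 2 + 6 + 4 + 4 + 7 + 6 = 29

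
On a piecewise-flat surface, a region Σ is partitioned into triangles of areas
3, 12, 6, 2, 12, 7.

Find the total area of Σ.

3 + 12 + 6 + 2 + 12 + 7 = 42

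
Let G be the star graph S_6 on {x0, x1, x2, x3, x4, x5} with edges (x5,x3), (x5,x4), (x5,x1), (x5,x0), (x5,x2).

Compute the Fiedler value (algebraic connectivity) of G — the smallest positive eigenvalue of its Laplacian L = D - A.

The star S_6 is the complete bipartite graph K_{1,5} (one hub of degree 5, 5 leaves of degree 1). The Laplacian spectrum of K_{p,q} is 0, p (multiplicity q−1), q (multiplicity p−1), p+q. With p = 1, q = 5: 0 once, 1 with multiplicity 4, and 6 once. (Check: trace L = sum of degrees = 10 = 4·1 + 6.)
Laplacian eigenvalues: [0.0, 1.0, 1.0, 1.0, 1.0, 6.0]. Algebraic connectivity (smallest non-zero eigenvalue) = 1.0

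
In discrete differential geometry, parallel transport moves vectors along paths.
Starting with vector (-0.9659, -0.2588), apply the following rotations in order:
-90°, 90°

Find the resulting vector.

Total rotation: (-90°) + 90° = 0°. Final vector: (-0.9659, -0.2588)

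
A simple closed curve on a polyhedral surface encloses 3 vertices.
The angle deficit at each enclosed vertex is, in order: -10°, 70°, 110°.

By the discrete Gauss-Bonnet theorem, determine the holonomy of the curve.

Holonomy = total enclosed curvature = (-10°) + 70° + 110° = 170°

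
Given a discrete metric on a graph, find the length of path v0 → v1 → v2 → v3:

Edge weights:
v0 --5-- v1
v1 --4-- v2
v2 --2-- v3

Arc length = 5 + 4 + 2 = 11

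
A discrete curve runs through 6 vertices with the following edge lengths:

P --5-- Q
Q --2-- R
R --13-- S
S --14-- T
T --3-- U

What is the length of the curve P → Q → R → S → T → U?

Arc length = 5 + 2 + 13 + 14 + 3 = 37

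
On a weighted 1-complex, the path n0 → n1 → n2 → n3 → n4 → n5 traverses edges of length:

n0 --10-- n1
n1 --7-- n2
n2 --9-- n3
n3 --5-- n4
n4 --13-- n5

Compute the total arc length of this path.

Arc length = 10 + 7 + 9 + 5 + 13 = 44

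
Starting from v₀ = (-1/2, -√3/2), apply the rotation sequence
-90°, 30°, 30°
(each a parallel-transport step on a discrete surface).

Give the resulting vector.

Total rotation: (-90°) + 30° + 30° = -30°. Final vector: (-0.8660, -0.5000)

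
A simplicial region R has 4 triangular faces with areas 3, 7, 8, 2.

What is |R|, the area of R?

3 + 7 + 8 + 2 = 20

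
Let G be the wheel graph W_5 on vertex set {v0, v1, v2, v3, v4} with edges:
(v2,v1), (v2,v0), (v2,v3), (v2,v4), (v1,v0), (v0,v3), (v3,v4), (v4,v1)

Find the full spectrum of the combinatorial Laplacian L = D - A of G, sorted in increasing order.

The wheel W_5 is the join K_1 ∨ C_4 (a hub joined to every vertex of a cycle of length 4). For a join G ∨ H (G on p vertices, H on q vertices) the Laplacian spectrum is 0, p+q, the eigenvalues of L(G) other than one 0 each shifted by +q, and the eigenvalues of L(H) other than one 0 each shifted by +p. With G = K_1 (p = 1, nothing left after dropping its 0) and H = C_4 (q = 4, eigenvalues 2 − 2cos(2πk/4), k = 0, …, 3; drop k = 0), the spectrum of W_5 is 0, 5, and 1 + (2 − 2cos(2πk/4)) = 3 − 2cos(2πk/4) for k = 1, …, 3:
k=1: 3 − 2cos(π/2) = 3.0; k=2: 3 − 2cos(π) = 5.0; k=3: 3 − 2cos(3π/2) = 3.0.
Laplacian eigenvalues (increasing order): [0.0, 3.0, 3.0, 5.0, 5.0]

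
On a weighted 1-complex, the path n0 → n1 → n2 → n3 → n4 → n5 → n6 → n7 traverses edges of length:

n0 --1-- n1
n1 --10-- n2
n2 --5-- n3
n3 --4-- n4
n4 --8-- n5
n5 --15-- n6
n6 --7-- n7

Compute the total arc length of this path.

Arc length = 1 + 10 + 5 + 4 + 8 + 15 + 7 = 50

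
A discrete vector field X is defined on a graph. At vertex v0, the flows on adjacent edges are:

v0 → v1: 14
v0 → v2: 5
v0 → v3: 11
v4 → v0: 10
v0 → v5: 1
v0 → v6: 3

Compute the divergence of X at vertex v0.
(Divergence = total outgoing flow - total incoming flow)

Divergence = sum of outgoing flows = 14 + 5 + 11 + (-10) + 1 + 3 = 24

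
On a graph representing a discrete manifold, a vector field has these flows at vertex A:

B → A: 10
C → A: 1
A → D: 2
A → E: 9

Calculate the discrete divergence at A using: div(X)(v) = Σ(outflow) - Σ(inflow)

Divergence = sum of outgoing flows = (-10) + (-1) + 2 + 9 = 0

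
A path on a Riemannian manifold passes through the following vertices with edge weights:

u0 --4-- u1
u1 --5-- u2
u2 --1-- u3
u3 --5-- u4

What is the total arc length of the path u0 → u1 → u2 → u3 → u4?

Arc length = 4 + 5 + 1 + 5 = 15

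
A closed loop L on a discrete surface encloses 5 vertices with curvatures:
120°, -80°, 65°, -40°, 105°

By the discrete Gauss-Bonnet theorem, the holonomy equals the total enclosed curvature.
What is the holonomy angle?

Holonomy = total enclosed curvature = 120° + (-80°) + 65° + (-40°) + 105° = 170°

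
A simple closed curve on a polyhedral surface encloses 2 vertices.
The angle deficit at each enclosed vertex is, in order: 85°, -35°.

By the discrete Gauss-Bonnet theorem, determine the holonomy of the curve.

Holonomy = total enclosed curvature = 85° + (-35°) = 50°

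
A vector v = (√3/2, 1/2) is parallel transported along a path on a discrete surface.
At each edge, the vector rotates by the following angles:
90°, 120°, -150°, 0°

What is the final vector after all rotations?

Total rotation: 90° + 120° + (-150°) + 0° = 60°. Final vector: (0, 1)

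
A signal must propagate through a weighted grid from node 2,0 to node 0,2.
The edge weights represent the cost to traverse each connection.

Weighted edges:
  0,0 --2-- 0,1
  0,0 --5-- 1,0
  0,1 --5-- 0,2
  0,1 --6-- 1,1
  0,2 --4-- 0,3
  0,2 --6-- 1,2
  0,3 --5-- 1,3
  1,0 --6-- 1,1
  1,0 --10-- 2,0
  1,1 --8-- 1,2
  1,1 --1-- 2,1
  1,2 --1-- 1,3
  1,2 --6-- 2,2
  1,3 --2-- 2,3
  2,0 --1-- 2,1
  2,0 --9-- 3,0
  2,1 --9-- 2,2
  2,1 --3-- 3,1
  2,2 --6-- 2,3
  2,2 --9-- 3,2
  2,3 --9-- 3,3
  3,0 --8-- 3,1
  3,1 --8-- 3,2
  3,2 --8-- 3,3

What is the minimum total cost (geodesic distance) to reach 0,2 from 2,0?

Shortest path: 2,0 → 2,1 → 1,1 → 0,1 → 0,2, total weight = 13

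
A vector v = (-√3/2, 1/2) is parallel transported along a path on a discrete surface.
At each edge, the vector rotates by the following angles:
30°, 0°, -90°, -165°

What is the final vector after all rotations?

Total rotation: 30° + 0° + (-90°) + (-165°) = -225° ≡ 135° (mod 360°). Final vector: (0.2588, -0.9659)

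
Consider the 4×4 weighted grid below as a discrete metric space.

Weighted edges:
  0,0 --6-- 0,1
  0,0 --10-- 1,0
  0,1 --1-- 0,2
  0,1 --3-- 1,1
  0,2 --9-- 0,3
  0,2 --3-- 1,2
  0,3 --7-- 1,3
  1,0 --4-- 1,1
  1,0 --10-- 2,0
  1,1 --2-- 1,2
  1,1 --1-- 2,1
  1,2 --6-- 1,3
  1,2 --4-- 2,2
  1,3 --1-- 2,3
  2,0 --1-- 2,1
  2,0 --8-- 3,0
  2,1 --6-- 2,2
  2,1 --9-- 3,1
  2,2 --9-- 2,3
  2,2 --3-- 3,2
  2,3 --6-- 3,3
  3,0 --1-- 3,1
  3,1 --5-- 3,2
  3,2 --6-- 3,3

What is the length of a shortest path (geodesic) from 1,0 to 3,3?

Shortest path: 1,0 → 1,1 → 1,2 → 1,3 → 2,3 → 3,3, total weight = 19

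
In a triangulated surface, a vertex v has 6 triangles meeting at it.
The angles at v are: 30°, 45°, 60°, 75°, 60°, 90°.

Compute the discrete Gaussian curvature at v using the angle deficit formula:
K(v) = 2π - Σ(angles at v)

Sum of angles = 360°. K = 360° - 360° = 0° = 0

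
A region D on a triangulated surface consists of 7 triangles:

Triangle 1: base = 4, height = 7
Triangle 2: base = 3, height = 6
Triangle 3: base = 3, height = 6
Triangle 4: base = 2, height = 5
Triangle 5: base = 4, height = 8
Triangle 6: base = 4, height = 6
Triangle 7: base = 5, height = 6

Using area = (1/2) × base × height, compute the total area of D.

(1/2)×4×7 + (1/2)×3×6 + (1/2)×3×6 + (1/2)×2×5 + (1/2)×4×8 + (1/2)×4×6 + (1/2)×5×6 = 80.0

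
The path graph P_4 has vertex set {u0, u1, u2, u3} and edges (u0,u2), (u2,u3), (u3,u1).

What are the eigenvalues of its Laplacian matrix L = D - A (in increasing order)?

The path graph P_n has Laplacian eigenvalues λ_k = 2 − 2cos(kπ/n), k = 0, 1, …, n−1. Here n = 4:
k=0: 2 − 2cos(0) = 0.0; k=1: 2 − 2cos(π/4) = 0.5858; k=2: 2 − 2cos(π/2) = 2.0; k=3: 2 − 2cos(3π/4) = 3.4142.
Laplacian eigenvalues (increasing order): [0.0, 0.5858, 2.0, 3.4142]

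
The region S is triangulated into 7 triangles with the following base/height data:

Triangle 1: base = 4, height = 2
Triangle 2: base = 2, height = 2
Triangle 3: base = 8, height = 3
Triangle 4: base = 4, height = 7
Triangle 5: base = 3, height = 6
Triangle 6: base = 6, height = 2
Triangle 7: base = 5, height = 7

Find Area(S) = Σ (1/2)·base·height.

(1/2)×4×2 + (1/2)×2×2 + (1/2)×8×3 + (1/2)×4×7 + (1/2)×3×6 + (1/2)×6×2 + (1/2)×5×7 = 64.5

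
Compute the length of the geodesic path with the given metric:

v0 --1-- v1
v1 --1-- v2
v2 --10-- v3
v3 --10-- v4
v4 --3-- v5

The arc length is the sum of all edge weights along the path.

Arc length = 1 + 1 + 10 + 10 + 3 = 25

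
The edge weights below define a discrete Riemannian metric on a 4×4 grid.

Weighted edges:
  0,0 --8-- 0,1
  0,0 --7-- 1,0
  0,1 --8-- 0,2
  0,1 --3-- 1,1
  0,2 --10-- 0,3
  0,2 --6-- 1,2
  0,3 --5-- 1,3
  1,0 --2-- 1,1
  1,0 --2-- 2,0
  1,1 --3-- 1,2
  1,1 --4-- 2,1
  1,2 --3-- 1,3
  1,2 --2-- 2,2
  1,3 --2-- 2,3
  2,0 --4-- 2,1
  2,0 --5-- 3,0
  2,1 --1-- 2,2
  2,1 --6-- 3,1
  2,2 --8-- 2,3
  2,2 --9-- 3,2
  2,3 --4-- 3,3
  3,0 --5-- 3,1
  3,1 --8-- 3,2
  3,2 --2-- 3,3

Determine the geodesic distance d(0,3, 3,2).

Shortest path: 0,3 → 1,3 → 2,3 → 3,3 → 3,2, total weight = 13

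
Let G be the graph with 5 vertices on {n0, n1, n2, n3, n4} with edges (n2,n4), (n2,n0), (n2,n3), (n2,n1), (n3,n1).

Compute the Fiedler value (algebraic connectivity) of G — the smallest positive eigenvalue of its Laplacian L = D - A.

Degrees: deg(n0) = 1, deg(n1) = 2, deg(n2) = 4, deg(n3) = 2, deg(n4) = 1.
L = D − A with rows/columns ordered (n0, n1, n2, n3, n4):
  [ 1,  0, -1,  0,  0]
  [ 0,  2, -1, -1,  0]
  [-1, -1,  4, -1, -1]
  [ 0, -1, -1,  2,  0]
  [ 0,  0, -1,  0,  1]
Characteristic polynomial: det(λI − L) = λ(λ − 1)²(λ − 3)(λ − 5).
Roots: λ = 0; (λ − 1) = 0 ⇒ λ = 1 (multiplicity 2); (λ − 3) = 0 ⇒ λ = 3; (λ − 5) = 0 ⇒ λ = 5.
(Check: the roots sum (with multiplicity) to 10, matching trace L = Σdeg = 2·5 = 10.)
Laplacian eigenvalues: [0.0, 1.0, 1.0, 3.0, 5.0]. Algebraic connectivity (smallest non-zero eigenvalue) = 1.0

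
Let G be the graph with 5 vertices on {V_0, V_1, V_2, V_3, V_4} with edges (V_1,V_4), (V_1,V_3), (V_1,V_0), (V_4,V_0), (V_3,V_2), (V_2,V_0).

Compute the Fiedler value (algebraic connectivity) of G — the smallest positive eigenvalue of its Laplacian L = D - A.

Degrees: deg(V_0) = 3, deg(V_1) = 3, deg(V_2) = 2, deg(V_3) = 2, deg(V_4) = 2.
L = D − A with rows/columns ordered (V_0, V_1, V_2, V_3, V_4):
  [ 3, -1, -1,  0, -1]
  [-1,  3,  0, -1, -1]
  [-1,  0,  2, -1,  0]
  [ 0, -1, -1,  2,  0]
  [-1, -1,  0,  0,  2]
Characteristic polynomial: det(λI − L) = λ(λ² − 5λ + 5)(λ² − 7λ + 11).
Roots: λ = 0; (λ² − 5λ + 5) = 0 ⇒ λ = (5 ± √5)/2 ≈ 1.382, 3.618; (λ² − 7λ + 11) = 0 ⇒ λ = (7 ± √5)/2 ≈ 2.382, 4.618.
(Check: the roots sum (with multiplicity) to 12, matching trace L = Σdeg = 2·6 = 12.)
Laplacian eigenvalues: [0.0, 1.382, 2.382, 3.618, 4.618]. Algebraic connectivity (smallest non-zero eigenvalue) = 1.382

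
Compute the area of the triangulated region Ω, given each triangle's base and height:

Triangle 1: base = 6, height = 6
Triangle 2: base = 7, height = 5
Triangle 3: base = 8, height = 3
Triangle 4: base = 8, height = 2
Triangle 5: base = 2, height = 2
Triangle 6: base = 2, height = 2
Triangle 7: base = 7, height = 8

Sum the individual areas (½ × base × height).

(1/2)×6×6 + (1/2)×7×5 + (1/2)×8×3 + (1/2)×8×2 + (1/2)×2×2 + (1/2)×2×2 + (1/2)×7×8 = 87.5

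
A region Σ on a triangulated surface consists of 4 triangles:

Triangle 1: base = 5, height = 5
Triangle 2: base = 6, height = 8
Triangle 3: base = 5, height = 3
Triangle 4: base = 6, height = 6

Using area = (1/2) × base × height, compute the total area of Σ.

(1/2)×5×5 + (1/2)×6×8 + (1/2)×5×3 + (1/2)×6×6 = 62.0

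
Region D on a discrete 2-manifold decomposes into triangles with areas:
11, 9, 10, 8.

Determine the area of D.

11 + 9 + 10 + 8 = 38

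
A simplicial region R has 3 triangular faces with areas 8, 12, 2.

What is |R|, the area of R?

8 + 12 + 2 = 22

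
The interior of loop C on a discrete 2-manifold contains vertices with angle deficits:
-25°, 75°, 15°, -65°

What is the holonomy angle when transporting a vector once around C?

Holonomy = total enclosed curvature = (-25°) + 75° + 15° + (-65°) = 0°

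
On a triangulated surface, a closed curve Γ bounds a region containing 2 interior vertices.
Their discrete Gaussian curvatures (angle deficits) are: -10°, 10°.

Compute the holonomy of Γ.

Holonomy = total enclosed curvature = (-10°) + 10° = 0°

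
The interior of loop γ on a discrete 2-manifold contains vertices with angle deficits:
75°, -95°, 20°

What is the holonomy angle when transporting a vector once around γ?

Holonomy = total enclosed curvature = 75° + (-95°) + 20° = 0°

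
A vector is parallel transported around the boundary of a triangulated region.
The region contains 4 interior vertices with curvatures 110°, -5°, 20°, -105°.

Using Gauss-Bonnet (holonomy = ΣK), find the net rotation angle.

Holonomy = total enclosed curvature = 110° + (-5°) + 20° + (-105°) = 20°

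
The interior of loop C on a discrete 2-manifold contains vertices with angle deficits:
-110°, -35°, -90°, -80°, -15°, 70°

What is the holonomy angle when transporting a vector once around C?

Holonomy = total enclosed curvature = (-110°) + (-35°) + (-90°) + (-80°) + (-15°) + 70° = -260°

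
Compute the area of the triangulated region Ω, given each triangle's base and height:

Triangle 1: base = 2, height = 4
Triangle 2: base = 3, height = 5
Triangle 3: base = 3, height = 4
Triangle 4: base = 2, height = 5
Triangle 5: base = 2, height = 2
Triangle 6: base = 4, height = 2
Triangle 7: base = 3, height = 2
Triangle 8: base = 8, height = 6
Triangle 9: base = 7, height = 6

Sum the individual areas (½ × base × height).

(1/2)×2×4 + (1/2)×3×5 + (1/2)×3×4 + (1/2)×2×5 + (1/2)×2×2 + (1/2)×4×2 + (1/2)×3×2 + (1/2)×8×6 + (1/2)×7×6 = 76.5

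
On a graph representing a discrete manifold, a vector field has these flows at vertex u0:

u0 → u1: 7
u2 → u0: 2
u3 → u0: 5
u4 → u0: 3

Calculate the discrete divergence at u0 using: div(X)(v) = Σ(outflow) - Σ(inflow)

Divergence = sum of outgoing flows = 7 + (-2) + (-5) + (-3) = -3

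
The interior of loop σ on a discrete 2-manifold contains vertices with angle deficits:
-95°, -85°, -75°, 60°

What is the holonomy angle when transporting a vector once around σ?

Holonomy = total enclosed curvature = (-95°) + (-85°) + (-75°) + 60° = -195°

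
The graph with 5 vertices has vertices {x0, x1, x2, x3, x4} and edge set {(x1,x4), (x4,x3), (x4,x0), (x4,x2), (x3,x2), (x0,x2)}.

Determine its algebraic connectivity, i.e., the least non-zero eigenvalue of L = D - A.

Degrees: deg(x0) = 2, deg(x1) = 1, deg(x2) = 3, deg(x3) = 2, deg(x4) = 4.
L = D − A with rows/columns ordered (x0, x1, x2, x3, x4):
  [ 2,  0, -1,  0, -1]
  [ 0,  1,  0,  0, -1]
  [-1,  0,  3, -1, -1]
  [ 0,  0, -1,  2, -1]
  [-1, -1, -1, -1,  4]
Characteristic polynomial: det(λI − L) = λ(λ − 1)(λ − 2)(λ − 4)(λ − 5).
Roots: λ = 0; (λ − 1) = 0 ⇒ λ = 1; (λ − 2) = 0 ⇒ λ = 2; (λ − 4) = 0 ⇒ λ = 4; (λ − 5) = 0 ⇒ λ = 5.
(Check: the roots sum (with multiplicity) to 12, matching trace L = Σdeg = 2·6 = 12.)
Laplacian eigenvalues: [0.0, 1.0, 2.0, 4.0, 5.0]. Algebraic connectivity (smallest non-zero eigenvalue) = 1.0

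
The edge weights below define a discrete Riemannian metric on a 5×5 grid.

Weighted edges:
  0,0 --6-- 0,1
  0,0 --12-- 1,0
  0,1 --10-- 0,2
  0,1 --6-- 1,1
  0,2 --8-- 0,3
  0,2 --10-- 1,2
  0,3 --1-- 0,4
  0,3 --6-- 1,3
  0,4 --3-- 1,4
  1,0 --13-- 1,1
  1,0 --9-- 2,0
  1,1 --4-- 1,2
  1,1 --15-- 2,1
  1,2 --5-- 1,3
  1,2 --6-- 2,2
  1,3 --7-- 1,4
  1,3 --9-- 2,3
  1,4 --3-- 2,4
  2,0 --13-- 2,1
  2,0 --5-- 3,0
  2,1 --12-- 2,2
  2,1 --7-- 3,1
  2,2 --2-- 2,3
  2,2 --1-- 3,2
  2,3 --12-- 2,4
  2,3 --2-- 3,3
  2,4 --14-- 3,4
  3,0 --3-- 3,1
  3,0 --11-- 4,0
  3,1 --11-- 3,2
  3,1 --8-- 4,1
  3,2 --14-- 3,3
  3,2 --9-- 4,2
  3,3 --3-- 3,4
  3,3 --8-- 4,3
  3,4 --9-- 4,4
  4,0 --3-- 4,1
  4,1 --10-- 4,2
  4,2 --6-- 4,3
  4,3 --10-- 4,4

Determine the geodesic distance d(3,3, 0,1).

Shortest path: 3,3 → 2,3 → 2,2 → 1,2 → 1,1 → 0,1, total weight = 20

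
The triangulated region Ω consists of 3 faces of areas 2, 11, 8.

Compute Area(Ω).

2 + 11 + 8 = 21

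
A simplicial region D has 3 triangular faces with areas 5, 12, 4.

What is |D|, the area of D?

5 + 12 + 4 = 21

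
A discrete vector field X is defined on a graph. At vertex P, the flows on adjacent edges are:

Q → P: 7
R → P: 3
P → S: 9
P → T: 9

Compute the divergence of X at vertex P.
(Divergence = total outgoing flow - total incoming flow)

Divergence = sum of outgoing flows = (-7) + (-3) + 9 + 9 = 8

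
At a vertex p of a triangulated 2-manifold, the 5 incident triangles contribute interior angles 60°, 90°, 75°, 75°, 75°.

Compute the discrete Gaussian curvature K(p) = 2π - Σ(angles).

Sum of angles = 375°. K = 360° - 375° = -15° = -π/12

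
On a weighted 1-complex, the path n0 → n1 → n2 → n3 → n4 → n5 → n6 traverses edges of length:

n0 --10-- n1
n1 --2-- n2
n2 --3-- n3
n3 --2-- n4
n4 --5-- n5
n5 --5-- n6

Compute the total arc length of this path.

Arc length = 10 + 2 + 3 + 2 + 5 + 5 = 27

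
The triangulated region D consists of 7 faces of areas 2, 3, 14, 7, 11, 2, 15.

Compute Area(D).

2 + 3 + 14 + 7 + 11 + 2 + 15 = 54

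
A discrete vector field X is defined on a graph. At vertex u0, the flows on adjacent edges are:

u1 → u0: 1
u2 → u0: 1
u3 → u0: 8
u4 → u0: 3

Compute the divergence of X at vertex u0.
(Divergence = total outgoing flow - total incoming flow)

Divergence = sum of outgoing flows = (-1) + (-1) + (-8) + (-3) = -13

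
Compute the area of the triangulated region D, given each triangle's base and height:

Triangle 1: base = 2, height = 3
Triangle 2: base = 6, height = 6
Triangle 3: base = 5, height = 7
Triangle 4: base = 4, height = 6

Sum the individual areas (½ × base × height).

(1/2)×2×3 + (1/2)×6×6 + (1/2)×5×7 + (1/2)×4×6 = 50.5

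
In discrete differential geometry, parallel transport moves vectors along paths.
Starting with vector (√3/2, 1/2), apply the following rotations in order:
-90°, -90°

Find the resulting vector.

Total rotation: (-90°) + (-90°) = -180° ≡ 180° (mod 360°). Final vector: (-0.8660, -0.5000)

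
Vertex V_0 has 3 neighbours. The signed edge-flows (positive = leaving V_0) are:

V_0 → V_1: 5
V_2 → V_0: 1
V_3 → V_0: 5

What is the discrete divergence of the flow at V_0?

Divergence = sum of outgoing flows = 5 + (-1) + (-5) = -1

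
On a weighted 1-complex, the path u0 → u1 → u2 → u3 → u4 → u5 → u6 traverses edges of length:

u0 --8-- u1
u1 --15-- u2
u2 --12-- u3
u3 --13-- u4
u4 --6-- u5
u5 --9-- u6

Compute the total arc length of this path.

Arc length = 8 + 15 + 12 + 13 + 6 + 9 = 63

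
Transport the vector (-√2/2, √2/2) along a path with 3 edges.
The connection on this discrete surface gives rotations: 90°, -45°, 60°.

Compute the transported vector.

Total rotation: 90° + (-45°) + 60° = 105°. Final vector: (-0.5000, -0.8660)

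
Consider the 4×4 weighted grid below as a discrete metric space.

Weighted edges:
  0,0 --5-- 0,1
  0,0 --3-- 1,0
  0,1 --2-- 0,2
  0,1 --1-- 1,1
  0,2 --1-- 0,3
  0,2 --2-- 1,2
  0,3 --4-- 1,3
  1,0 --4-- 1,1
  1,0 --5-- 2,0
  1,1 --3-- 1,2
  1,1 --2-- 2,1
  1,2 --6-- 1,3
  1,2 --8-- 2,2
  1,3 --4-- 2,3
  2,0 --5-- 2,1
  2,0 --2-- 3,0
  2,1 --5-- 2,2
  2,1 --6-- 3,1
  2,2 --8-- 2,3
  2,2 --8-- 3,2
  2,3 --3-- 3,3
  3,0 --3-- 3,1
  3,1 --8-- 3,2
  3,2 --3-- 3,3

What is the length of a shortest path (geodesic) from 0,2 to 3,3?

Shortest path: 0,2 → 0,3 → 1,3 → 2,3 → 3,3, total weight = 12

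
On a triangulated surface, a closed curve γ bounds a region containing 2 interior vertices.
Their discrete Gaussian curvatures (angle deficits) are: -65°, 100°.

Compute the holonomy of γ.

Holonomy = total enclosed curvature = (-65°) + 100° = 35°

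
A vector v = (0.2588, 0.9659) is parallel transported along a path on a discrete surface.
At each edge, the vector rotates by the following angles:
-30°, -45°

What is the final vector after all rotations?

Total rotation: (-30°) + (-45°) = -75°. Final vector: (1, 0)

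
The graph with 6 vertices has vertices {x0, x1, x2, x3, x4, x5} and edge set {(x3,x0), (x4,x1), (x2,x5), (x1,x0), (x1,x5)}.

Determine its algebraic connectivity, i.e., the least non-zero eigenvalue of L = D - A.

Degrees: deg(x0) = 2, deg(x1) = 3, deg(x2) = 1, deg(x3) = 1, deg(x4) = 1, deg(x5) = 2.
L = D − A with rows/columns ordered (x0, x1, x2, x3, x4, x5):
  [ 2, -1,  0, -1,  0,  0]
  [-1,  3,  0,  0, -1, -1]
  [ 0,  0,  1,  0,  0, -1]
  [-1,  0,  0,  1,  0,  0]
  [ 0, -1,  0,  0,  1,  0]
  [ 0, -1, -1,  0,  0,  2]
Characteristic polynomial: det(λI − L) = λ(λ² − 3λ + 1)(λ² − 5λ + 3)(λ − 2).
Roots: λ = 0; (λ² − 3λ + 1) = 0 ⇒ λ = (3 ± √5)/2 ≈ 0.382, 2.618; (λ² − 5λ + 3) = 0 ⇒ λ = (5 ± √13)/2 ≈ 0.6972, 4.3028; (λ − 2) = 0 ⇒ λ = 2.
(Check: the roots sum (with multiplicity) to 10, matching trace L = Σdeg = 2·5 = 10.)
Laplacian eigenvalues: [0.0, 0.382, 0.6972, 2.0, 2.618, 4.3028]. Algebraic connectivity (smallest non-zero eigenvalue) = 0.382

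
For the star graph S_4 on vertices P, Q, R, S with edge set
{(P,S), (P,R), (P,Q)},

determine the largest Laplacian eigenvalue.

The star S_4 is the complete bipartite graph K_{1,3} (one hub of degree 3, 3 leaves of degree 1). The Laplacian spectrum of K_{p,q} is 0, p (multiplicity q−1), q (multiplicity p−1), p+q. With p = 1, q = 3: 0 once, 1 with multiplicity 2, and 4 once. (Check: trace L = sum of degrees = 6 = 2·1 + 4.)
Laplacian eigenvalues: [0.0, 1.0, 1.0, 4.0]. Largest eigenvalue (spectral radius) = 4.0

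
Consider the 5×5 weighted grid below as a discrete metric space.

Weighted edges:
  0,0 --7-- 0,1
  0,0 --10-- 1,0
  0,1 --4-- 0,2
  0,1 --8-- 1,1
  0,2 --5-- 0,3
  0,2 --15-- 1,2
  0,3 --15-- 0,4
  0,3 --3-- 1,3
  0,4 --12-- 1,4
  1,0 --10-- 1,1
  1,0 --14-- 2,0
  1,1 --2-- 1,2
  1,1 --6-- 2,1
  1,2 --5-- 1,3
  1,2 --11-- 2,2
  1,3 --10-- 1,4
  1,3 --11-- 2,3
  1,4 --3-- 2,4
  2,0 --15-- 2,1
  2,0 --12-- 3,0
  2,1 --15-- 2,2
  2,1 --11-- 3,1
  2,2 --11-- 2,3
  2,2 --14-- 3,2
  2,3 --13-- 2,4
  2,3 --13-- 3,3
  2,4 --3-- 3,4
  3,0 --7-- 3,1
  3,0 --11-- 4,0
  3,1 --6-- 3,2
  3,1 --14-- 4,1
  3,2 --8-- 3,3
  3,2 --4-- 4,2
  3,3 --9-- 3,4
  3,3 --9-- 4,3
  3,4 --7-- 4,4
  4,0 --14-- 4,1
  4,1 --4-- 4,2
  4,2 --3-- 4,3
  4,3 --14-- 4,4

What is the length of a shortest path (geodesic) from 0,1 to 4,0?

Shortest path: 0,1 → 1,1 → 2,1 → 3,1 → 3,0 → 4,0, total weight = 43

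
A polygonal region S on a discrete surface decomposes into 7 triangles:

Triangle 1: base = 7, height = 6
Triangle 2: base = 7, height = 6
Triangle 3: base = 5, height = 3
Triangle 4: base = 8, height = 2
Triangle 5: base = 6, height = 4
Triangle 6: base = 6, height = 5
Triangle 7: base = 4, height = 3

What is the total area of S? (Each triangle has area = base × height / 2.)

(1/2)×7×6 + (1/2)×7×6 + (1/2)×5×3 + (1/2)×8×2 + (1/2)×6×4 + (1/2)×6×5 + (1/2)×4×3 = 90.5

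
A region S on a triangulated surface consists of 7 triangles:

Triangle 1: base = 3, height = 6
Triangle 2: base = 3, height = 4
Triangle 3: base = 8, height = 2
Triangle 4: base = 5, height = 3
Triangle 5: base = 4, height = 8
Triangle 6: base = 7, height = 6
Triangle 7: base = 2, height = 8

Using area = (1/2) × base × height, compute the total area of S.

(1/2)×3×6 + (1/2)×3×4 + (1/2)×8×2 + (1/2)×5×3 + (1/2)×4×8 + (1/2)×7×6 + (1/2)×2×8 = 75.5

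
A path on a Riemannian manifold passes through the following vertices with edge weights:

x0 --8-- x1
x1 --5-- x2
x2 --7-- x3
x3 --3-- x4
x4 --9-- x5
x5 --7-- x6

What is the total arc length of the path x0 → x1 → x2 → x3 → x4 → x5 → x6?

Arc length = 8 + 5 + 7 + 3 + 9 + 7 = 39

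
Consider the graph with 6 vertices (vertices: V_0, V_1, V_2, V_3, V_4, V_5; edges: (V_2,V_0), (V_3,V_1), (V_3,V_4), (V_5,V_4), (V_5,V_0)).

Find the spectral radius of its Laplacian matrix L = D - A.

Degrees: deg(V_0) = 2, deg(V_1) = 1, deg(V_2) = 1, deg(V_3) = 2, deg(V_4) = 2, deg(V_5) = 2.
L = D − A with rows/columns ordered (V_0, V_1, V_2, V_3, V_4, V_5):
  [ 2,  0, -1,  0,  0, -1]
  [ 0,  1,  0, -1,  0,  0]
  [-1,  0,  1,  0,  0,  0]
  [ 0, -1,  0,  2, -1,  0]
  [ 0,  0,  0, -1,  2, -1]
  [-1,  0,  0,  0, -1,  2]
Characteristic polynomial: det(λI − L) = λ(λ² − 4λ + 1)(λ − 1)(λ − 2)(λ − 3).
Roots: λ = 0; (λ² − 4λ + 1) = 0 ⇒ λ = 2 ± √3 ≈ 0.2679, 3.7321; (λ − 1) = 0 ⇒ λ = 1; (λ − 2) = 0 ⇒ λ = 2; (λ − 3) = 0 ⇒ λ = 3.
(Check: the roots sum (with multiplicity) to 10, matching trace L = Σdeg = 2·5 = 10.)
Laplacian eigenvalues: [0.0, 0.2679, 1.0, 2.0, 3.0, 3.7321]. Largest eigenvalue (spectral radius) = 3.7321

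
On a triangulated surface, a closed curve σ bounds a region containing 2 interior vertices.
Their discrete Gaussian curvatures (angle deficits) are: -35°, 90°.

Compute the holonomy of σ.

Holonomy = total enclosed curvature = (-35°) + 90° = 55°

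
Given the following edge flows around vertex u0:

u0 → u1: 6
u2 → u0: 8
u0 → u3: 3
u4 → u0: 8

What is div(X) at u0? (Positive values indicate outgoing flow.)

Divergence = sum of outgoing flows = 6 + (-8) + 3 + (-8) = -7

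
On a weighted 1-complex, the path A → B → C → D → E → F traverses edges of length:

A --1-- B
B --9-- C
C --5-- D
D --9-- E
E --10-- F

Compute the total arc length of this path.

Arc length = 1 + 9 + 5 + 9 + 10 = 34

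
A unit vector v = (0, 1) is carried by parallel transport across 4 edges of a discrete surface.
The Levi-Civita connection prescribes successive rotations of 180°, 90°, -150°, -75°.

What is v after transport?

Total rotation: 180° + 90° + (-150°) + (-75°) = 45°. Final vector: (-0.7071, 0.7071)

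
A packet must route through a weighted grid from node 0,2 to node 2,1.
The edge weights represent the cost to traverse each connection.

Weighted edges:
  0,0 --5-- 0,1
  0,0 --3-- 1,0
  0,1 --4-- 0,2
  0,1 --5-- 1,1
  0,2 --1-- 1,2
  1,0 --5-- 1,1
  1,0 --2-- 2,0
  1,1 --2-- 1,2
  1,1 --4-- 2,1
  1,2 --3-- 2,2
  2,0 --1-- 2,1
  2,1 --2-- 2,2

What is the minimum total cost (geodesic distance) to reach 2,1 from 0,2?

Shortest path: 0,2 → 1,2 → 2,2 → 2,1, total weight = 6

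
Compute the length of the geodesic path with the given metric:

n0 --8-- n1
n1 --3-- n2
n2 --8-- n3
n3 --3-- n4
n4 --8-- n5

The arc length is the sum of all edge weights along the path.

Arc length = 8 + 3 + 8 + 3 + 8 = 30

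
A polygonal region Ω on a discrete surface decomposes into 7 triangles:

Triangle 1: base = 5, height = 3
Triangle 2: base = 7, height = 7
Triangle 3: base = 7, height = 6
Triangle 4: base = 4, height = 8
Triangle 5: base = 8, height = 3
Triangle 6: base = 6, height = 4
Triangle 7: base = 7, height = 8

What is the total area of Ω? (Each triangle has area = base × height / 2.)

(1/2)×5×3 + (1/2)×7×7 + (1/2)×7×6 + (1/2)×4×8 + (1/2)×8×3 + (1/2)×6×4 + (1/2)×7×8 = 121.0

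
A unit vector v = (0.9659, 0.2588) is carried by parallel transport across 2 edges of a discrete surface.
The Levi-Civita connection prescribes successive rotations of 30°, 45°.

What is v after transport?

Total rotation: 30° + 45° = 75°. Final vector: (0, 1)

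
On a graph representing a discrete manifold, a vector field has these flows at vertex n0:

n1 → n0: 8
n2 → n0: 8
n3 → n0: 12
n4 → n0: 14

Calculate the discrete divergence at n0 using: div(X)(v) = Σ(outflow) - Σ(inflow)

Divergence = sum of outgoing flows = (-8) + (-8) + (-12) + (-14) = -42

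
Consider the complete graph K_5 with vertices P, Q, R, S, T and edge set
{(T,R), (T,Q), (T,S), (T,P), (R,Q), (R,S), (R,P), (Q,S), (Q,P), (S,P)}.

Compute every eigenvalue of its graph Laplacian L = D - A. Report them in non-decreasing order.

For the complete graph K_n, L = nI − J (J = all-ones matrix). J has eigenvalues n (once, eigenvector 𝟙) and 0 (multiplicity n−1), so L has eigenvalues 0 (once) and n (multiplicity n−1). Here n = 5: eigenvalue 0 once and 5 with multiplicity 4.
Laplacian eigenvalues (increasing order): [0.0, 5.0, 5.0, 5.0, 5.0]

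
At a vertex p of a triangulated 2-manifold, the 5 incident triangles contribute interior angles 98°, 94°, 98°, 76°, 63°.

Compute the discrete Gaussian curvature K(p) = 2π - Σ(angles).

Sum of angles = 429°. K = 360° - 429° = -69° = -23π/60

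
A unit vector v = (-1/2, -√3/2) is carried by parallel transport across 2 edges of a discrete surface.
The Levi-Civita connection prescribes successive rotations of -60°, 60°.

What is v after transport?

Total rotation: (-60°) + 60° = 0°. Final vector: (-0.5000, -0.8660)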